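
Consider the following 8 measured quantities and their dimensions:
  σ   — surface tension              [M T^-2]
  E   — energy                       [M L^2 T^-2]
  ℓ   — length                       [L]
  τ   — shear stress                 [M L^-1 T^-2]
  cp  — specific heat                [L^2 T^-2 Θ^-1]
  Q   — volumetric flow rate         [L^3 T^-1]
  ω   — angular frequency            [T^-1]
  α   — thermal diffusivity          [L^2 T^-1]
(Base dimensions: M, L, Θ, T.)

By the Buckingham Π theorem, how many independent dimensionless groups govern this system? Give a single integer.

Dimensional matrix (M×L×Θ×T by σ×E×ℓ×τ×cp×Q×ω×α):
  M: [ 1  1  0  1  0  0  0  0]
  L: [ 0  2  1 -1  2  3  0  2]
  Θ: [ 0  0  0  0 -1  0  0  0]
  T: [-2 -2  0 -2 -2 -1 -1 -1]
Echelon form has 4 nonzero rows (pivots: σ,E,cp,Q)
n=8, r=4 ⇒ 4 dimensionless groups

4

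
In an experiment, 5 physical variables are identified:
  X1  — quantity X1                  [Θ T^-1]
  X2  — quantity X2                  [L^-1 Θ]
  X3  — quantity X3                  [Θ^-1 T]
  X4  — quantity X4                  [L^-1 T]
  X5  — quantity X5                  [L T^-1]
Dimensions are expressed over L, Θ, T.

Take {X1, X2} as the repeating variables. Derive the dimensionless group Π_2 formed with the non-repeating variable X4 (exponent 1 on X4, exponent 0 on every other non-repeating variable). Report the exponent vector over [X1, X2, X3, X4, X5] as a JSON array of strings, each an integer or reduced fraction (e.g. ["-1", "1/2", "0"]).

Dimensional matrix (L×Θ×T by X1×X2×X3×X4×X5):
  L: [ 0 -1  0 -1  1]
  Θ: [ 1  1 -1  0  0]
  T: [-1  0  1  1 -1]
Echelon form has 2 nonzero rows (pivots: X1,X2)
Pivot set = {X1,X2}, free = {X3,X4,X5}
RREF:
  r0: [   1    0   -1   -1    1]
  r1: [   0    1    0    1   -1]
  r2: [   0    0    0    0    0]
Fix exponent of X4 at 1, X3 at 0, X5 at 0; solve each RREF row for its pivot's exponent:
  r0: exp(X1) + (-1)·1 = 0 ⇒ exp(X1) = 1
  r1: exp(X2) + (1)·1 = 0 ⇒ exp(X2) = -1
Π_2 = X1 · X2^-1 · X4

["1", "-1", "0", "1", "0"]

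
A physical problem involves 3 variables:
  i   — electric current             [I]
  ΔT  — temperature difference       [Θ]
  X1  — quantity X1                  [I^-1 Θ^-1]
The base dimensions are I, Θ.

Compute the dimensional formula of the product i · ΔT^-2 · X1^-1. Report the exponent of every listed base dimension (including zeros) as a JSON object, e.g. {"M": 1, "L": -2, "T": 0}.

{"I": 2, "Θ": -1}

Write exponents as rows I,Θ / cols i,ΔT,X1:
  I: [ 1  0 -1]
  Θ: [ 0  1 -1]
  [I]: (1)·1+(-2)·0+(-1)·-1 = 2
  [Θ]: (1)·0+(-2)·1+(-1)·-1 = -1
⇒ I^2 Θ^-1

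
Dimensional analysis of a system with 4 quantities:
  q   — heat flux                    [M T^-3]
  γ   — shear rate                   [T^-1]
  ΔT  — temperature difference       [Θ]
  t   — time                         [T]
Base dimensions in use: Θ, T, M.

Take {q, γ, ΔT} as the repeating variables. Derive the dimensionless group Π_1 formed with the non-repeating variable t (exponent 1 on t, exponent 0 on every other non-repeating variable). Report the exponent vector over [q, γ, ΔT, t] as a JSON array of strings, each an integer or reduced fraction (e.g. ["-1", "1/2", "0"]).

["0", "1", "0", "1"]

Dimensional matrix (Θ×T×M by q×γ×ΔT×t):
  Θ: [ 0  0  1  0]
  T: [-3 -1  0  1]
  M: [ 1  0  0  0]
Echelon form has 3 nonzero rows (pivots: q,γ,ΔT)
Repeat: q,γ,ΔT; free: t
RREF:
  r0: [   1    0    0    0]
  r1: [   0    1    0   -1]
  r2: [   0    0    1    0]
Fix exponent of t at 1; solve each RREF row for its pivot's exponent:
  r0: exp(q) + (0)·1 = 0 ⇒ exp(q) = 0
  r1: exp(γ) + (-1)·1 = 0 ⇒ exp(γ) = 1
  r2: exp(ΔT) + (0)·1 = 0 ⇒ exp(ΔT) = 0
Π_1 = γ · t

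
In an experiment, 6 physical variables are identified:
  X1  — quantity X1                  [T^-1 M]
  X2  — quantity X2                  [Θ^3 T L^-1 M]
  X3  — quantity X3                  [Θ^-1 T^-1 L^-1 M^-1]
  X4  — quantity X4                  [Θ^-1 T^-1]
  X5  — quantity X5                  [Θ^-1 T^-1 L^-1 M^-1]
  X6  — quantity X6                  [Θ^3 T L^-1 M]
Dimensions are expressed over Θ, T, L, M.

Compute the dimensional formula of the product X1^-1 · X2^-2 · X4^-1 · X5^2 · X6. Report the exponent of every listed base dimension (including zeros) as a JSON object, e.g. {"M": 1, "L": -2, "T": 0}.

{"Θ": -4, "T": -1, "L": -1, "M": -4}

Exponent matrix [Θ,T,L,M] × [X1,X2,X3,X4,X5,X6]:
  Θ: [ 0  3 -1 -1 -1  3]
  T: [-1  1 -1 -1 -1  1]
  L: [ 0 -1 -1  0 -1 -1]
  M: [ 1  1 -1  0 -1  1]
  [Θ]: (-1)·0+(-2)·3+(-1)·-1+(2)·-1+(1)·3 = -4
  [T]: (-1)·-1+(-2)·1+(-1)·-1+(2)·-1+(1)·1 = -1
  [L]: (-1)·0+(-2)·-1+(-1)·0+(2)·-1+(1)·-1 = -1
  [M]: (-1)·1+(-2)·1+(-1)·0+(2)·-1+(1)·1 = -4
⇒ Θ^-4 T^-1 L^-1 M^-4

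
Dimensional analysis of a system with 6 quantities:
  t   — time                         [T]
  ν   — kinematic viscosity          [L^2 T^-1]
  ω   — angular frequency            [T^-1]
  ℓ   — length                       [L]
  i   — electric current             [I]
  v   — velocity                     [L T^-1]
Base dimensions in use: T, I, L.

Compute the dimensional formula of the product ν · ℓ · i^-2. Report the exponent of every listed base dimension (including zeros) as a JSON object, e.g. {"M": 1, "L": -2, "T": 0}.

{"T": -1, "I": -2, "L": 3}

Dimensional matrix (T×I×L by t×ν×ω×ℓ×i×v):
  T: [ 1 -1 -1  0  0 -1]
  I: [ 0  0  0  0  1  0]
  L: [ 0  2  0  1  0  1]
  [T]: (1)·-1+(1)·0+(-2)·0 = -1
  [I]: (1)·0+(1)·0+(-2)·1 = -2
  [L]: (1)·2+(1)·1+(-2)·0 = 3
⇒ T^-1 I^-2 L^3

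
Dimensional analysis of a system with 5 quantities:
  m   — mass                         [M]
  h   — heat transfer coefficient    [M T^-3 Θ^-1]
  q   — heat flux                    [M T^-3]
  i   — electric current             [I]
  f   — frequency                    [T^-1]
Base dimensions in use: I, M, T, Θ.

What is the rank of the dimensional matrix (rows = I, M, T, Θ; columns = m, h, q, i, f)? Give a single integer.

4

Dimensional matrix (I×M×T×Θ by m×h×q×i×f):
  I: [ 0  0  0  1  0]
  M: [ 1  1  1  0  0]
  T: [ 0 -3 -3  0 -1]
  Θ: [ 0 -1  0  0  0]
Row reduction gives pivot columns m,h,q,i; rank = 4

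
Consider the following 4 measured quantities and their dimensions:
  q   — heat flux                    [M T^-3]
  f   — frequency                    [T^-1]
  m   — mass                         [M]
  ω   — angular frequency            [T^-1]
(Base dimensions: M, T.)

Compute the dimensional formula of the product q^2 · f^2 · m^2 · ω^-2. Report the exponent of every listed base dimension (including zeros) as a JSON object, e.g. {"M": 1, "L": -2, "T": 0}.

{"M": 4, "T": -6}

Exponent matrix [M,T] × [q,f,m,ω]:
  M: [ 1  0  1  0]
  T: [-3 -1  0 -1]
  [M]: (2)·1+(2)·0+(2)·1+(-2)·0 = 4
  [T]: (2)·-3+(2)·-1+(2)·0+(-2)·-1 = -6
⇒ M^4 T^-6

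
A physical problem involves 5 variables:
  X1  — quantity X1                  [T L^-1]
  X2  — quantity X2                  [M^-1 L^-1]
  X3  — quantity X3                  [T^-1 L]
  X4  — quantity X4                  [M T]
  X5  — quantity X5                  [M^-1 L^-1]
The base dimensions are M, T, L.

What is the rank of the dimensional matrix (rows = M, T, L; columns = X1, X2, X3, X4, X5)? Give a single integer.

2

Exponent matrix [M,T,L] × [X1,X2,X3,X4,X5]:
  M: [ 0 -1  0  1 -1]
  T: [ 1  0 -1  1  0]
  L: [-1 -1  1  0 -1]
Echelon form has 2 nonzero rows (pivots: X1,X2)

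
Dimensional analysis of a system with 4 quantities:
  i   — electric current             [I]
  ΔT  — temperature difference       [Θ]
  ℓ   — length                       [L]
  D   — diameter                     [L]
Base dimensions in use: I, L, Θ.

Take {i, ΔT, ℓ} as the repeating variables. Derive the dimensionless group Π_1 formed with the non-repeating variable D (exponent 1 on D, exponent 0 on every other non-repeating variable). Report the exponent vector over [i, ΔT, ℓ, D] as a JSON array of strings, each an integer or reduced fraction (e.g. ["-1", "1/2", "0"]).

Write exponents as rows I,L,Θ / cols i,ΔT,ℓ,D:
  I: [ 1  0  0  0]
  L: [ 0  0  1  1]
  Θ: [ 0  1  0  0]
Echelon form has 3 nonzero rows (pivots: i,ΔT,ℓ)
Repeat: i,ΔT,ℓ; free: D
RREF:
  r0: [   1    0    0    0]
  r1: [   0    1    0    0]
  r2: [   0    0    1    1]
Fix exponent of D at 1; solve each RREF row for its pivot's exponent:
  r0: exp(i) + (0)·1 = 0 ⇒ exp(i) = 0
  r1: exp(ΔT) + (0)·1 = 0 ⇒ exp(ΔT) = 0
  r2: exp(ℓ) + (1)·1 = 0 ⇒ exp(ℓ) = -1
Π_1 = ℓ^-1 · D

["0", "0", "-1", "1"]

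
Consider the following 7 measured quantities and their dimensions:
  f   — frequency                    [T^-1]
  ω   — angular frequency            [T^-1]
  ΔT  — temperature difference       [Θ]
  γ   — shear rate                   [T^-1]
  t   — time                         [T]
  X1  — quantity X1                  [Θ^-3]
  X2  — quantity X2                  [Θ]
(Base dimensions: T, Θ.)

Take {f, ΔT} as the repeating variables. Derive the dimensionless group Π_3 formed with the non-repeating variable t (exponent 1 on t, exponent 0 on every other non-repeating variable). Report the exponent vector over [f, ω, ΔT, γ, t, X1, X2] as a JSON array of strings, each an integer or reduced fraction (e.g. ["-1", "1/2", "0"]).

Exponent matrix [T,Θ] × [f,ω,ΔT,γ,t,X1,X2]:
  T: [-1 -1  0 -1  1  0  0]
  Θ: [ 0  0  1  0  0 -3  1]
Row reduction gives pivot columns f,ΔT; rank = 2
Pivot set = {f,ΔT}, free = {ω,γ,t,X1,X2}
RREF:
  r0: [   1    1    0    1   -1    0    0]
  r1: [   0    0    1    0    0   -3    1]
Fix exponent of t at 1, ω at 0, γ at 0, X1 at 0, X2 at 0; solve each RREF row for its pivot's exponent:
  r0: exp(f) + (-1)·1 = 0 ⇒ exp(f) = 1
  r1: exp(ΔT) + (0)·1 = 0 ⇒ exp(ΔT) = 0
Π_3 = f · t

["1", "0", "0", "0", "1", "0", "0"]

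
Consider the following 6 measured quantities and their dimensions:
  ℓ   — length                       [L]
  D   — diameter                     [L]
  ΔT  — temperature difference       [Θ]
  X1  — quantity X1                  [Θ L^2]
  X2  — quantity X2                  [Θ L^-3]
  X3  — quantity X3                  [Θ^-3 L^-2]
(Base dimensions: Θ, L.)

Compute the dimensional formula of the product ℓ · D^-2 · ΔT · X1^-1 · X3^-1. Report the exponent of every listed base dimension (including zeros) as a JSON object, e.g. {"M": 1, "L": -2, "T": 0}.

Exponent matrix [Θ,L] × [ℓ,D,ΔT,X1,X2,X3]:
  Θ: [ 0  0  1  1  1 -3]
  L: [ 1  1  0  2 -3 -2]
  [Θ]: (1)·0+(-2)·0+(1)·1+(-1)·1+(-1)·-3 = 3
  [L]: (1)·1+(-2)·1+(1)·0+(-1)·2+(-1)·-2 = -1
⇒ Θ^3 L^-1

{"Θ": 3, "L": -1}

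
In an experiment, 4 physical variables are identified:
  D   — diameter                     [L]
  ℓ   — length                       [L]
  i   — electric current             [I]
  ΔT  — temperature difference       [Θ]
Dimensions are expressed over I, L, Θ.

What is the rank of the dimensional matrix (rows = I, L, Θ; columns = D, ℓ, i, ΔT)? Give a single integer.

Dimensional matrix (I×L×Θ by D×ℓ×i×ΔT):
  I: [ 0  0  1  0]
  L: [ 1  1  0  0]
  Θ: [ 0  0  0  1]
Echelon form has 3 nonzero rows (pivots: D,i,ΔT)

3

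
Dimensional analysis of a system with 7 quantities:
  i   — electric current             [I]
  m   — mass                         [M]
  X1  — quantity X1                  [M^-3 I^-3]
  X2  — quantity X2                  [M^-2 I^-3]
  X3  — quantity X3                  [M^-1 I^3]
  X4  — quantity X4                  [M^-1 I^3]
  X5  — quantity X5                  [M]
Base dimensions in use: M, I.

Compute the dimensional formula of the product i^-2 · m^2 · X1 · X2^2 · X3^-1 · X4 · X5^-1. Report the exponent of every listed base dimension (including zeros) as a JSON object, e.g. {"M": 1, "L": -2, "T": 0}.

{"M": -6, "I": -11}

Exponent matrix [M,I] × [i,m,X1,X2,X3,X4,X5]:
  M: [ 0  1 -3 -2 -1 -1  1]
  I: [ 1  0 -3 -3  3  3  0]
  [M]: (-2)·0+(2)·1+(1)·-3+(2)·-2+(-1)·-1+(1)·-1+(-1)·1 = -6
  [I]: (-2)·1+(2)·0+(1)·-3+(2)·-3+(-1)·3+(1)·3+(-1)·0 = -11
⇒ M^-6 I^-11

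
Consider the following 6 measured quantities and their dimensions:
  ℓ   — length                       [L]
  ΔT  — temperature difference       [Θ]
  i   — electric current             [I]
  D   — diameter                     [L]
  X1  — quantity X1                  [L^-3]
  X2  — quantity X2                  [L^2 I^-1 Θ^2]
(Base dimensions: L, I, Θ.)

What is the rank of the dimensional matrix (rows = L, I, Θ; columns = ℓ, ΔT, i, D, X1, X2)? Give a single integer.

Write exponents as rows L,I,Θ / cols ℓ,ΔT,i,D,X1,X2:
  L: [ 1  0  0  1 -3  2]
  I: [ 0  0  1  0  0 -1]
  Θ: [ 0  1  0  0  0  2]
RREF → pivots at {ℓ,ΔT,i} ⇒ r = 3

3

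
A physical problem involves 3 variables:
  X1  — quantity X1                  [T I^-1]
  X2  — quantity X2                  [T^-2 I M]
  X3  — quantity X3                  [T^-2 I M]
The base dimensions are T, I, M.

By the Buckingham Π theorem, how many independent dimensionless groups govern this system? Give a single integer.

1

Exponent matrix [T,I,M] × [X1,X2,X3]:
  T: [ 1 -2 -2]
  I: [-1  1  1]
  M: [ 0  1  1]
Row reduction gives pivot columns X1,X2; rank = 2
n=3, r=2 ⇒ 1 dimensionless group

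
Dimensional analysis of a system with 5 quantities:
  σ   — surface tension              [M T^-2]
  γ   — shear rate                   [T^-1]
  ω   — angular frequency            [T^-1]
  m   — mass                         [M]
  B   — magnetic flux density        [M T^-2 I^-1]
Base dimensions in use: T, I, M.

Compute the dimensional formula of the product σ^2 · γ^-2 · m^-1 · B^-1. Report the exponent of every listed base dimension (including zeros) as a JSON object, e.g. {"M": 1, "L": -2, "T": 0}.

Exponent matrix [T,I,M] × [σ,γ,ω,m,B]:
  T: [-2 -1 -1  0 -2]
  I: [ 0  0  0  0 -1]
  M: [ 1  0  0  1  1]
  [T]: (2)·-2+(-2)·-1+(-1)·0+(-1)·-2 = 0
  [I]: (2)·0+(-2)·0+(-1)·0+(-1)·-1 = 1
  [M]: (2)·1+(-2)·0+(-1)·1+(-1)·1 = 0
⇒ I

{"T": 0, "I": 1, "M": 0}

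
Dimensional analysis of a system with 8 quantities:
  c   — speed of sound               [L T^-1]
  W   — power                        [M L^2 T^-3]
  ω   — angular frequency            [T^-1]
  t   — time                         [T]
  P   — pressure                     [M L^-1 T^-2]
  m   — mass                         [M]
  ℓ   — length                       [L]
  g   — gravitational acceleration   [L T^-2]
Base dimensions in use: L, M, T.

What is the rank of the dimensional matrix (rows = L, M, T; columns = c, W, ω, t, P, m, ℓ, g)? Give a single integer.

3

Dimensional matrix (L×M×T by c×W×ω×t×P×m×ℓ×g):
  L: [ 1  2  0  0 -1  0  1  1]
  M: [ 0  1  0  0  1  1  0  0]
  T: [-1 -3 -1  1 -2  0  0 -2]
RREF → pivots at {c,W,ω} ⇒ r = 3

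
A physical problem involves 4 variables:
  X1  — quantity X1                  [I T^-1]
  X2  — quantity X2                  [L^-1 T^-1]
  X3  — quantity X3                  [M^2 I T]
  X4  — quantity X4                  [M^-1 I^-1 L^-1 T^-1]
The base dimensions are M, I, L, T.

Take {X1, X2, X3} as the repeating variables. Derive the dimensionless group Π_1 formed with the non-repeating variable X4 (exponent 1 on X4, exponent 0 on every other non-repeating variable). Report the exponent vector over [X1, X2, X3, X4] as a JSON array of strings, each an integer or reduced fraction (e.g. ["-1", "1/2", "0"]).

Dimensional matrix (M×I×L×T by X1×X2×X3×X4):
  M: [ 0  0  2 -1]
  I: [ 1  0  1 -1]
  L: [ 0 -1  0 -1]
  T: [-1 -1  1 -1]
Row reduction gives pivot columns X1,X2,X3; rank = 3
Pivot set = {X1,X2,X3}, free = {X4}
RREF:
  r0: [   1    0    0 -1/2]
  r1: [   0    1    0    1]
  r2: [   0    0    1 -1/2]
  r3: [   0    0    0    0]
Fix exponent of X4 at 1; solve each RREF row for its pivot's exponent:
  r0: exp(X1) + (-1/2)·1 = 0 ⇒ exp(X1) = 1/2
  r1: exp(X2) + (1)·1 = 0 ⇒ exp(X2) = -1
  r2: exp(X3) + (-1/2)·1 = 0 ⇒ exp(X3) = 1/2
Π_1 = X1^(1/2) · X2^-1 · X3^(1/2) · X4

["1/2", "-1", "1/2", "1"]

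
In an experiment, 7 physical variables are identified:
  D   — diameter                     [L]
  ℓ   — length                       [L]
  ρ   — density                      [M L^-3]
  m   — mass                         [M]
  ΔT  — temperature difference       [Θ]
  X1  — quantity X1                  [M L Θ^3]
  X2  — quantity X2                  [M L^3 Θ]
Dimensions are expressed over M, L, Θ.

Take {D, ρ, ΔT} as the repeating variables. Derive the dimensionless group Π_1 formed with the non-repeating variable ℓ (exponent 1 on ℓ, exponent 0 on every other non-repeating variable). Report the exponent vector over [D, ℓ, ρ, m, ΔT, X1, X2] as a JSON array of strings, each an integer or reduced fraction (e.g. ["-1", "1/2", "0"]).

["-1", "1", "0", "0", "0", "0", "0"]

Dimensional matrix (M×L×Θ by D×ℓ×ρ×m×ΔT×X1×X2):
  M: [ 0  0  1  1  0  1  1]
  L: [ 1  1 -3  0  0  1  3]
  Θ: [ 0  0  0  0  1  3  1]
Echelon form has 3 nonzero rows (pivots: D,ρ,ΔT)
Pivot set = {D,ρ,ΔT}, free = {ℓ,m,X1,X2}
RREF:
  r0: [   1    1    0    3    0    4    6]
  r1: [   0    0    1    1    0    1    1]
  r2: [   0    0    0    0    1    3    1]
Fix exponent of ℓ at 1, m at 0, X1 at 0, X2 at 0; solve each RREF row for its pivot's exponent:
  r0: exp(D) + (1)·1 = 0 ⇒ exp(D) = -1
  r1: exp(ρ) + (0)·1 = 0 ⇒ exp(ρ) = 0
  r2: exp(ΔT) + (0)·1 = 0 ⇒ exp(ΔT) = 0
Π_1 = D^-1 · ℓ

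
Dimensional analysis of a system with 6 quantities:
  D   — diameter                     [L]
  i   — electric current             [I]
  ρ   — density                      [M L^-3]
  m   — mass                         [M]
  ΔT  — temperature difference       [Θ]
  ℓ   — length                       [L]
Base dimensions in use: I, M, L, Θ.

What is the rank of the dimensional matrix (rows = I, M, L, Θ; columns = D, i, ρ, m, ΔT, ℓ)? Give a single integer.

4

Dimensional matrix (I×M×L×Θ by D×i×ρ×m×ΔT×ℓ):
  I: [ 0  1  0  0  0  0]
  M: [ 0  0  1  1  0  0]
  L: [ 1  0 -3  0  0  1]
  Θ: [ 0  0  0  0  1  0]
Row reduction gives pivot columns D,i,ρ,ΔT; rank = 4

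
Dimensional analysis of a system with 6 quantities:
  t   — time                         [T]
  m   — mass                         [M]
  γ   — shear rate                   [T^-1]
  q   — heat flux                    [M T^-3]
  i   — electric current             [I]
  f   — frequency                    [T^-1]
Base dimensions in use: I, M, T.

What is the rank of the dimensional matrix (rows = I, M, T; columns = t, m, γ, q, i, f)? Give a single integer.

Write exponents as rows I,M,T / cols t,m,γ,q,i,f:
  I: [ 0  0  0  0  1  0]
  M: [ 0  1  0  1  0  0]
  T: [ 1  0 -1 -3  0 -1]
Echelon form has 3 nonzero rows (pivots: t,m,i)

3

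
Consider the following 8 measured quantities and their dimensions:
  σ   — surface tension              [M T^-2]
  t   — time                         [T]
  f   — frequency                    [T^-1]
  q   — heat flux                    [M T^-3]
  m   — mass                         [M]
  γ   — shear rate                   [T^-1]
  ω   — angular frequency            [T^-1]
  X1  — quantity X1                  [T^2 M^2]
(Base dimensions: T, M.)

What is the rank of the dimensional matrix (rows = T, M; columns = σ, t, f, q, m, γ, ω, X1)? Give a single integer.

2

Exponent matrix [T,M] × [σ,t,f,q,m,γ,ω,X1]:
  T: [-2  1 -1 -3  0 -1 -1  2]
  M: [ 1  0  0  1  1  0  0  2]
Row reduction gives pivot columns σ,t; rank = 2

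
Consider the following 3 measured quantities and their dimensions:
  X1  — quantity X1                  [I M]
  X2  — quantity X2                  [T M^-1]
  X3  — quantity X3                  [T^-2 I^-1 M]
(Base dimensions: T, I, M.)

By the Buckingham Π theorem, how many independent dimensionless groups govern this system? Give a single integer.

Write exponents as rows T,I,M / cols X1,X2,X3:
  T: [ 0  1 -2]
  I: [ 1  0 -1]
  M: [ 1 -1  1]
Row reduction gives pivot columns X1,X2; rank = 2
3 vars − rank 2 = 1 Π group

1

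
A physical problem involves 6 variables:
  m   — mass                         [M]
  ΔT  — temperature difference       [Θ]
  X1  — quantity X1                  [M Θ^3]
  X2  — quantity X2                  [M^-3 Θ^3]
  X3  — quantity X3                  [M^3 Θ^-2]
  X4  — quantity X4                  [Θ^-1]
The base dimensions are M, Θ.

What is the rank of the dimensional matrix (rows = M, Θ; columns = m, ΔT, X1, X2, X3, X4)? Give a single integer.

Dimensional matrix (M×Θ by m×ΔT×X1×X2×X3×X4):
  M: [ 1  0  1 -3  3  0]
  Θ: [ 0  1  3  3 -2 -1]
Row reduction gives pivot columns m,ΔT; rank = 2

2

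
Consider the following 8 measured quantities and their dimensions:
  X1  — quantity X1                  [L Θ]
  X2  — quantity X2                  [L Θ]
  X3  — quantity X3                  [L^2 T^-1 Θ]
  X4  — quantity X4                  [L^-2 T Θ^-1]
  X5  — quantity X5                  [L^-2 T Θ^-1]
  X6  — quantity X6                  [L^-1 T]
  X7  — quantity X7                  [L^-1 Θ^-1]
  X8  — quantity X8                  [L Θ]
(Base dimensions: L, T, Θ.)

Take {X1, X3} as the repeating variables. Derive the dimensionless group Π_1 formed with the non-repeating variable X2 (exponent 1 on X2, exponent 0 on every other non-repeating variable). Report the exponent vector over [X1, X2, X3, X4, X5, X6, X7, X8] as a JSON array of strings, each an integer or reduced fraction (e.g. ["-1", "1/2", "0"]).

["-1", "1", "0", "0", "0", "0", "0", "0"]

Dimensional matrix (L×T×Θ by X1×X2×X3×X4×X5×X6×X7×X8):
  L: [ 1  1  2 -2 -2 -1 -1  1]
  T: [ 0  0 -1  1  1  1  0  0]
  Θ: [ 1  1  1 -1 -1  0 -1  1]
Echelon form has 2 nonzero rows (pivots: X1,X3)
Pivot set = {X1,X3}, free = {X2,X4,X5,X6,X7,X8}
RREF:
  r0: [   1    1    0    0    0    1   -1    1]
  r1: [   0    0    1   -1   -1   -1    0    0]
  r2: [   0    0    0    0    0    0    0    0]
Fix exponent of X2 at 1, X4 at 0, X5 at 0, X6 at 0, X7 at 0, X8 at 0; solve each RREF row for its pivot's exponent:
  r0: exp(X1) + (1)·1 = 0 ⇒ exp(X1) = -1
  r1: exp(X3) + (0)·1 = 0 ⇒ exp(X3) = 0
Π_1 = X1^-1 · X2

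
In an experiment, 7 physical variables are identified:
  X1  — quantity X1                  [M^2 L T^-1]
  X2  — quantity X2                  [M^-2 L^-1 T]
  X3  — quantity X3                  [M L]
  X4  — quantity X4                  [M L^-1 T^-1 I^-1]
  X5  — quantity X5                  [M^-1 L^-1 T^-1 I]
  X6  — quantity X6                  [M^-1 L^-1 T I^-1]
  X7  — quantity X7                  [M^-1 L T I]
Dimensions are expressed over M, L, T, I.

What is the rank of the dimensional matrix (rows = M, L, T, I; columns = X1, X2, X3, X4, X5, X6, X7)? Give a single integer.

Dimensional matrix (M×L×T×I by X1×X2×X3×X4×X5×X6×X7):
  M: [ 2 -2  1  1 -1 -1 -1]
  L: [ 1 -1  1 -1 -1 -1  1]
  T: [-1  1  0 -1 -1  1  1]
  I: [ 0  0  0 -1  1 -1  1]
Row reduction gives pivot columns X1,X3,X4; rank = 3

3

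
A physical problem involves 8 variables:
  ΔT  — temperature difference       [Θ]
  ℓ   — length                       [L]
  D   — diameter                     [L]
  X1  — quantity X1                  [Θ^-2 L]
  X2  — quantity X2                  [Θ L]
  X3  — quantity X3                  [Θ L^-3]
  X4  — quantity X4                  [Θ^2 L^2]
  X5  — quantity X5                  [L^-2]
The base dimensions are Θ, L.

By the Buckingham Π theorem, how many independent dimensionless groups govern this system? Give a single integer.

Dimensional matrix (Θ×L by ΔT×ℓ×D×X1×X2×X3×X4×X5):
  Θ: [ 1  0  0 -2  1  1  2  0]
  L: [ 0  1  1  1  1 -3  2 -2]
RREF → pivots at {ΔT,ℓ} ⇒ r = 2
Π count = n − r = 8 − 2 = 6

6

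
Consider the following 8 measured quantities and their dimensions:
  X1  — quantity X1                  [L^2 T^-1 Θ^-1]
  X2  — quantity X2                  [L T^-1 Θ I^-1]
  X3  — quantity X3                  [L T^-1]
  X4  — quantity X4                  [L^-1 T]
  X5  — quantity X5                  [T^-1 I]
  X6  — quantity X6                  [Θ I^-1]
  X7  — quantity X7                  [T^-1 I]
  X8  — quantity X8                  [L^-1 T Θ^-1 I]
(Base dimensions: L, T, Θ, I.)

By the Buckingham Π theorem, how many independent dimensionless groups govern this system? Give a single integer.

Write exponents as rows L,T,Θ,I / cols X1,X2,X3,X4,X5,X6,X7,X8:
  L: [ 2  1  1 -1  0  0  0 -1]
  T: [-1 -1 -1  1 -1  0 -1  1]
  Θ: [-1  1  0  0  0  1  0 -1]
  I: [ 0 -1  0  0  1 -1  1  1]
Row reduction gives pivot columns X1,X2,X3; rank = 3
Π count = n − r = 8 − 3 = 5

5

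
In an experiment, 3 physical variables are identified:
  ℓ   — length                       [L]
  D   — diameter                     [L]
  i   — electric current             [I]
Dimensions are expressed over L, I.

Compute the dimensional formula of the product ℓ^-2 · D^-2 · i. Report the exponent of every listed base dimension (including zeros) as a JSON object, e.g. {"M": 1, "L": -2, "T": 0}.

{"L": -4, "I": 1}

Dimensional matrix (L×I by ℓ×D×i):
  L: [ 1  1  0]
  I: [ 0  0  1]
  [L]: (-2)·1+(-2)·1+(1)·0 = -4
  [I]: (-2)·0+(-2)·0+(1)·1 = 1
⇒ L^-4 I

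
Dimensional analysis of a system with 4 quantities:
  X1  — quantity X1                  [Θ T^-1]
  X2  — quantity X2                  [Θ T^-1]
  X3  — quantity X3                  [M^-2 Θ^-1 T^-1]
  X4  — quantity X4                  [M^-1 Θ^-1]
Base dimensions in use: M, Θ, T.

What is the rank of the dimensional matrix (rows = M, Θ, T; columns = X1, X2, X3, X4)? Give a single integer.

Write exponents as rows M,Θ,T / cols X1,X2,X3,X4:
  M: [ 0  0 -2 -1]
  Θ: [ 1  1 -1 -1]
  T: [-1 -1 -1  0]
Row reduction gives pivot columns X1,X3; rank = 2

2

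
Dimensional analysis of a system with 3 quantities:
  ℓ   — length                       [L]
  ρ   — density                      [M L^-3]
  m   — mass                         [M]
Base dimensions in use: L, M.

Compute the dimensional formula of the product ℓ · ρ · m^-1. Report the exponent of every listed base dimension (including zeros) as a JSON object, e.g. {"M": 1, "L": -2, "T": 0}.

{"L": -2, "M": 0}

Dimensional matrix (L×M by ℓ×ρ×m):
  L: [ 1 -3  0]
  M: [ 0  1  1]
  [L]: (1)·1+(1)·-3+(-1)·0 = -2
  [M]: (1)·0+(1)·1+(-1)·1 = 0
⇒ L^-2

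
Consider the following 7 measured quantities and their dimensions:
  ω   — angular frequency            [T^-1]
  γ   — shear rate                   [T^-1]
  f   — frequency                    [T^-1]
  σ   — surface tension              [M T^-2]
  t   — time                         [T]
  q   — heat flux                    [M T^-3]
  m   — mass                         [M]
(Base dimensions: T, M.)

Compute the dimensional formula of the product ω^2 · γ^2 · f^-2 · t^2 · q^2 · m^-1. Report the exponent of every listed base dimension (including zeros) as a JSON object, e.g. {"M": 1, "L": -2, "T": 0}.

Write exponents as rows T,M / cols ω,γ,f,σ,t,q,m:
  T: [-1 -1 -1 -2  1 -3  0]
  M: [ 0  0  0  1  0  1  1]
  [T]: (2)·-1+(2)·-1+(-2)·-1+(2)·1+(2)·-3+(-1)·0 = -6
  [M]: (2)·0+(2)·0+(-2)·0+(2)·0+(2)·1+(-1)·1 = 1
⇒ T^-6 M

{"T": -6, "M": 1}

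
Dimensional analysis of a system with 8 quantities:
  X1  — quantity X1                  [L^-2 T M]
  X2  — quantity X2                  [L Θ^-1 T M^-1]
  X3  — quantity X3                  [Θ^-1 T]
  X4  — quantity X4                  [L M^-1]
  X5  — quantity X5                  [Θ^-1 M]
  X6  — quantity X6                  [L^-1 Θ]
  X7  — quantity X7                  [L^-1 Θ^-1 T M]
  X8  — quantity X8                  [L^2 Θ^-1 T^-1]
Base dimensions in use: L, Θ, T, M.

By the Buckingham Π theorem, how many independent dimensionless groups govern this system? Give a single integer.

Write exponents as rows L,Θ,T,M / cols X1,X2,X3,X4,X5,X6,X7,X8:
  L: [-2  1  0  1  0 -1 -1  2]
  Θ: [ 0 -1 -1  0 -1  1 -1 -1]
  T: [ 1  1  1  0  0  0  1 -1]
  M: [ 1 -1  0 -1  1  0  1  0]
Row reduction gives pivot columns X1,X2,X3; rank = 3
n=8, r=3 ⇒ 5 dimensionless groups

5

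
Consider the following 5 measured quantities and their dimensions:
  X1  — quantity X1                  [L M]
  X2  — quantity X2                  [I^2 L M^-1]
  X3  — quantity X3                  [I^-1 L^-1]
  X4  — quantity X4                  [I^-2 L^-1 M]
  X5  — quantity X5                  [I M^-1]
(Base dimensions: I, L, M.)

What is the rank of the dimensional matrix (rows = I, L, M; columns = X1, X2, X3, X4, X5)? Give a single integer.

2

Write exponents as rows I,L,M / cols X1,X2,X3,X4,X5:
  I: [ 0  2 -1 -2  1]
  L: [ 1  1 -1 -1  0]
  M: [ 1 -1  0  1 -1]
RREF → pivots at {X1,X2} ⇒ r = 2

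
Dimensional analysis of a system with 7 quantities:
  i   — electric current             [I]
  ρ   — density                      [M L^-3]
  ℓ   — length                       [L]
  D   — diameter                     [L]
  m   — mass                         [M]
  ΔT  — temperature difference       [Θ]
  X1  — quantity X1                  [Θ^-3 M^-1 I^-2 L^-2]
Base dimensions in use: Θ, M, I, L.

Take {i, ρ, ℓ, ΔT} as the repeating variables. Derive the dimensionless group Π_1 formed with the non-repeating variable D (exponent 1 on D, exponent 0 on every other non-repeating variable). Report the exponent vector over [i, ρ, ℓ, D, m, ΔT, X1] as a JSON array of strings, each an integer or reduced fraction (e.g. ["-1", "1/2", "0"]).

["0", "0", "-1", "1", "0", "0", "0"]

Write exponents as rows Θ,M,I,L / cols i,ρ,ℓ,D,m,ΔT,X1:
  Θ: [ 0  0  0  0  0  1 -3]
  M: [ 0  1  0  0  1  0 -1]
  I: [ 1  0  0  0  0  0 -2]
  L: [ 0 -3  1  1  0  0 -2]
RREF → pivots at {i,ρ,ℓ,ΔT} ⇒ r = 4
Pivot set = {i,ρ,ℓ,ΔT}, free = {D,m,X1}
RREF:
  r0: [   1    0    0    0    0    0   -2]
  r1: [   0    1    0    0    1    0   -1]
  r2: [   0    0    1    1    3    0   -5]
  r3: [   0    0    0    0    0    1   -3]
Fix exponent of D at 1, m at 0, X1 at 0; solve each RREF row for its pivot's exponent:
  r0: exp(i) + (0)·1 = 0 ⇒ exp(i) = 0
  r1: exp(ρ) + (0)·1 = 0 ⇒ exp(ρ) = 0
  r2: exp(ℓ) + (1)·1 = 0 ⇒ exp(ℓ) = -1
  r3: exp(ΔT) + (0)·1 = 0 ⇒ exp(ΔT) = 0
Π_1 = ℓ^-1 · D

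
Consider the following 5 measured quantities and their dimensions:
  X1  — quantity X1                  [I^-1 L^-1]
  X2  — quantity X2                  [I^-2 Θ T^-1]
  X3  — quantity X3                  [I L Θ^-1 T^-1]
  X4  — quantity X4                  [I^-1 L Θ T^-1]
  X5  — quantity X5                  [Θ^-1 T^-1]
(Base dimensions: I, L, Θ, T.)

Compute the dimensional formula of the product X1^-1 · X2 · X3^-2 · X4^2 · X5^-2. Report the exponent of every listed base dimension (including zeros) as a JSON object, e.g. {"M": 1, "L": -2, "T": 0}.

{"I": -5, "L": 1, "Θ": 7, "T": 1}

Dimensional matrix (I×L×Θ×T by X1×X2×X3×X4×X5):
  I: [-1 -2  1 -1  0]
  L: [-1  0  1  1  0]
  Θ: [ 0  1 -1  1 -1]
  T: [ 0 -1 -1 -1 -1]
  [I]: (-1)·-1+(1)·-2+(-2)·1+(2)·-1+(-2)·0 = -5
  [L]: (-1)·-1+(1)·0+(-2)·1+(2)·1+(-2)·0 = 1
  [Θ]: (-1)·0+(1)·1+(-2)·-1+(2)·1+(-2)·-1 = 7
  [T]: (-1)·0+(1)·-1+(-2)·-1+(2)·-1+(-2)·-1 = 1
⇒ I^-5 L Θ^7 T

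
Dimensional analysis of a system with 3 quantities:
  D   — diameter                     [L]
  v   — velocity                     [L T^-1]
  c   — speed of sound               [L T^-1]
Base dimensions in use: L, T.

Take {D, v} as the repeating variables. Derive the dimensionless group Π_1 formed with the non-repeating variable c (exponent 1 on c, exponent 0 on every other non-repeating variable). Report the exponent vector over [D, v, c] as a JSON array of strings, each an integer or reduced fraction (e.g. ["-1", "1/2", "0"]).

["0", "-1", "1"]

Exponent matrix [L,T] × [D,v,c]:
  L: [ 1  1  1]
  T: [ 0 -1 -1]
Echelon form has 2 nonzero rows (pivots: D,v)
Pivot set = {D,v}, free = {c}
RREF:
  r0: [   1    0    0]
  r1: [   0    1    1]
Fix exponent of c at 1; solve each RREF row for its pivot's exponent:
  r0: exp(D) + (0)·1 = 0 ⇒ exp(D) = 0
  r1: exp(v) + (1)·1 = 0 ⇒ exp(v) = -1
Π_1 = v^-1 · c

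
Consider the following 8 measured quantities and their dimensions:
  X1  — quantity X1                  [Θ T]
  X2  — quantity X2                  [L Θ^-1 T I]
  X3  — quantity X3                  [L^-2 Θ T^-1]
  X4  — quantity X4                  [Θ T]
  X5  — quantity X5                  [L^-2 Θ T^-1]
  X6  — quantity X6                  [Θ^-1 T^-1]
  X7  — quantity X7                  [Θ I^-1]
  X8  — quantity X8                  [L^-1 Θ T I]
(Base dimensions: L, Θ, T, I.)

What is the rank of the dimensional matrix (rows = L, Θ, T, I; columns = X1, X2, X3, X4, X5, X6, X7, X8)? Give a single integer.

3

Dimensional matrix (L×Θ×T×I by X1×X2×X3×X4×X5×X6×X7×X8):
  L: [ 0  1 -2  0 -2  0  0 -1]
  Θ: [ 1 -1  1  1  1 -1  1  1]
  T: [ 1  1 -1  1 -1 -1  0  1]
  I: [ 0  1  0  0  0  0 -1  1]
RREF → pivots at {X1,X2,X3} ⇒ r = 3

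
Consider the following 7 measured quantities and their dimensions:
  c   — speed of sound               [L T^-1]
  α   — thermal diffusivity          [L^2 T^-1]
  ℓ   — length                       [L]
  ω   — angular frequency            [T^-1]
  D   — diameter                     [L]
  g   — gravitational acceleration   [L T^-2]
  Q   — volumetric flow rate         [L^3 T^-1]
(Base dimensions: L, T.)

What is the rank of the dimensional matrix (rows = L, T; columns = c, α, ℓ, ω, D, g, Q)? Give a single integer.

Dimensional matrix (L×T by c×α×ℓ×ω×D×g×Q):
  L: [ 1  2  1  0  1  1  3]
  T: [-1 -1  0 -1  0 -2 -1]
Echelon form has 2 nonzero rows (pivots: c,α)

2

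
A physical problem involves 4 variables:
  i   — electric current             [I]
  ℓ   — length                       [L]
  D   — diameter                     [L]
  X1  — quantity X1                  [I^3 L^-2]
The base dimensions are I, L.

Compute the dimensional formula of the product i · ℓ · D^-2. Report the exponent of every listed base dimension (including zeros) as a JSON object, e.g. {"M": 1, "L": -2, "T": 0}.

{"I": 1, "L": -1}

Write exponents as rows I,L / cols i,ℓ,D,X1:
  I: [ 1  0  0  3]
  L: [ 0  1  1 -2]
  [I]: (1)·1+(1)·0+(-2)·0 = 1
  [L]: (1)·0+(1)·1+(-2)·1 = -1
⇒ I L^-1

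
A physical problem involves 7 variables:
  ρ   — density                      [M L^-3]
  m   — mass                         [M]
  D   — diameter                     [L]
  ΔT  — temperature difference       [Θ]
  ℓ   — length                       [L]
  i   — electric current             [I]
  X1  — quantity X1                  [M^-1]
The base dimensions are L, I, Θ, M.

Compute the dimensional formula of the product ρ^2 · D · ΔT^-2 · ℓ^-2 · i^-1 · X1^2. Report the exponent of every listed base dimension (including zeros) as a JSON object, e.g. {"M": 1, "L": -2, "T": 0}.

Dimensional matrix (L×I×Θ×M by ρ×m×D×ΔT×ℓ×i×X1):
  L: [-3  0  1  0  1  0  0]
  I: [ 0  0  0  0  0  1  0]
  Θ: [ 0  0  0  1  0  0  0]
  M: [ 1  1  0  0  0  0 -1]
  [L]: (2)·-3+(1)·1+(-2)·0+(-2)·1+(-1)·0+(2)·0 = -7
  [I]: (2)·0+(1)·0+(-2)·0+(-2)·0+(-1)·1+(2)·0 = -1
  [Θ]: (2)·0+(1)·0+(-2)·1+(-2)·0+(-1)·0+(2)·0 = -2
  [M]: (2)·1+(1)·0+(-2)·0+(-2)·0+(-1)·0+(2)·-1 = 0
⇒ L^-7 I^-1 Θ^-2

{"L": -7, "I": -1, "Θ": -2, "M": 0}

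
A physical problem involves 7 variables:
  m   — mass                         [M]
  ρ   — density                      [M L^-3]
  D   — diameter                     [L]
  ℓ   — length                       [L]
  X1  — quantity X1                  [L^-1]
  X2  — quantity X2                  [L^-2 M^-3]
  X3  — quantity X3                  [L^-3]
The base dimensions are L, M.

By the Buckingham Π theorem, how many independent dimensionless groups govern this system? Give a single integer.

Exponent matrix [L,M] × [m,ρ,D,ℓ,X1,X2,X3]:
  L: [ 0 -3  1  1 -1 -2 -3]
  M: [ 1  1  0  0  0 -3  0]
Echelon form has 2 nonzero rows (pivots: m,ρ)
Π count = n − r = 7 − 2 = 5

5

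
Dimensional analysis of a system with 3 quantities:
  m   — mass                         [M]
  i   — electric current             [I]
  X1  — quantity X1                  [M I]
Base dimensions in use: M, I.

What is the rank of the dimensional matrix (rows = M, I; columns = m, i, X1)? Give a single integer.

Write exponents as rows M,I / cols m,i,X1:
  M: [ 1  0  1]
  I: [ 0  1  1]
Row reduction gives pivot columns m,i; rank = 2

2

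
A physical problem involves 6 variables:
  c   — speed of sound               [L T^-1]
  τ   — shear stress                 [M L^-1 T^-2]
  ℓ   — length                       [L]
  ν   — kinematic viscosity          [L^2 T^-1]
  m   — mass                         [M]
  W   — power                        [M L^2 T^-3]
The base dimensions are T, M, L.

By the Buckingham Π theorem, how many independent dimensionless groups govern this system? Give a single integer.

Write exponents as rows T,M,L / cols c,τ,ℓ,ν,m,W:
  T: [-1 -2  0 -1  0 -3]
  M: [ 0  1  0  0  1  1]
  L: [ 1 -1  1  2  0  2]
RREF → pivots at {c,τ,ℓ} ⇒ r = 3
6 vars − rank 3 = 3 Π groups

3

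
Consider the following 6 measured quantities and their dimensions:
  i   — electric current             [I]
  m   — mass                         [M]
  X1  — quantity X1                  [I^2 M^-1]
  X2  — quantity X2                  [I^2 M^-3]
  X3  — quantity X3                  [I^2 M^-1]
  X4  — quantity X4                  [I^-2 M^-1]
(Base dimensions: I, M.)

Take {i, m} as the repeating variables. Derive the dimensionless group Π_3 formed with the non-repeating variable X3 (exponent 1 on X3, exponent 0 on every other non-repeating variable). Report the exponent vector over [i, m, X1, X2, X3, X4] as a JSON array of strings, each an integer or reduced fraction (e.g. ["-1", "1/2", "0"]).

Dimensional matrix (I×M by i×m×X1×X2×X3×X4):
  I: [ 1  0  2  2  2 -2]
  M: [ 0  1 -1 -3 -1 -1]
Echelon form has 2 nonzero rows (pivots: i,m)
Pivot set = {i,m}, free = {X1,X2,X3,X4}
RREF:
  r0: [   1    0    2    2    2   -2]
  r1: [   0    1   -1   -3   -1   -1]
Fix exponent of X3 at 1, X1 at 0, X2 at 0, X4 at 0; solve each RREF row for its pivot's exponent:
  r0: exp(i) + (2)·1 = 0 ⇒ exp(i) = -2
  r1: exp(m) + (-1)·1 = 0 ⇒ exp(m) = 1
Π_3 = i^-2 · m · X3

["-2", "1", "0", "0", "1", "0"]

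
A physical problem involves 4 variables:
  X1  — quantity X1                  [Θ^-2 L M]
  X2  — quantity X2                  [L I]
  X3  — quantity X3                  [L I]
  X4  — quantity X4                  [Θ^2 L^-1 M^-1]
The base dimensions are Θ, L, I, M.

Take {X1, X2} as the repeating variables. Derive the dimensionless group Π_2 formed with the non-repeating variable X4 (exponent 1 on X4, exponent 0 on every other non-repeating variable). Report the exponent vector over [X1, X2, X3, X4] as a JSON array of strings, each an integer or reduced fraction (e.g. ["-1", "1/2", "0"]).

["1", "0", "0", "1"]

Exponent matrix [Θ,L,I,M] × [X1,X2,X3,X4]:
  Θ: [-2  0  0  2]
  L: [ 1  1  1 -1]
  I: [ 0  1  1  0]
  M: [ 1  0  0 -1]
Echelon form has 2 nonzero rows (pivots: X1,X2)
Repeat: X1,X2; free: X3,X4
RREF:
  r0: [   1    0    0   -1]
  r1: [   0    1    1    0]
  r2: [   0    0    0    0]
  r3: [   0    0    0    0]
Fix exponent of X4 at 1, X3 at 0; solve each RREF row for its pivot's exponent:
  r0: exp(X1) + (-1)·1 = 0 ⇒ exp(X1) = 1
  r1: exp(X2) + (0)·1 = 0 ⇒ exp(X2) = 0
Π_2 = X1 · X4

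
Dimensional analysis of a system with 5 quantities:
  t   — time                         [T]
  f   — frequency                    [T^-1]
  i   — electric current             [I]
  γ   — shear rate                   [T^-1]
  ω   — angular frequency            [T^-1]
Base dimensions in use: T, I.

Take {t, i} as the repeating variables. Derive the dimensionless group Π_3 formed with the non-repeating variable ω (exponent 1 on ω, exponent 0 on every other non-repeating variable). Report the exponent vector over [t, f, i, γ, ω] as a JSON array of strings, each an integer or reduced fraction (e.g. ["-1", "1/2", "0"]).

Write exponents as rows T,I / cols t,f,i,γ,ω:
  T: [ 1 -1  0 -1 -1]
  I: [ 0  0  1  0  0]
Echelon form has 2 nonzero rows (pivots: t,i)
Pivot set = {t,i}, free = {f,γ,ω}
RREF:
  r0: [   1   -1    0   -1   -1]
  r1: [   0    0    1    0    0]
Fix exponent of ω at 1, f at 0, γ at 0; solve each RREF row for its pivot's exponent:
  r0: exp(t) + (-1)·1 = 0 ⇒ exp(t) = 1
  r1: exp(i) + (0)·1 = 0 ⇒ exp(i) = 0
Π_3 = t · ω

["1", "0", "0", "0", "1"]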